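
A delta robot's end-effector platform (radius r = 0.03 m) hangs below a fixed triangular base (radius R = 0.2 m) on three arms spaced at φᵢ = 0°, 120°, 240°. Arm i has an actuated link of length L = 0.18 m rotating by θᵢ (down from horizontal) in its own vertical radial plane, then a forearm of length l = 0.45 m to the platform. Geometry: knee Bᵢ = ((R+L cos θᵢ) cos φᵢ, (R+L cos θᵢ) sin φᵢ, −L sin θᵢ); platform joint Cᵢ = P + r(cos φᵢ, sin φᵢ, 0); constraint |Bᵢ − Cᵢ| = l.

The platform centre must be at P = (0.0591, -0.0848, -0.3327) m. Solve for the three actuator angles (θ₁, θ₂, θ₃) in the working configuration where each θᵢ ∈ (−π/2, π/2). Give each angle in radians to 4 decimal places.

θ₁ = 0.0000, θ₂ = 0.7853, θ₃ = 0.0876

rotate P by −φ1: (0.0591, -0.0848, -0.3327)
  A=0.1109, B=-0.3327, C=(l²−L²−A²−y'²−z²)/(2L)=0.1109
  θ1 = atan2(B,A) + arccos(C/0.3507) = 0.0000
φ2=120.0° → target in arm frame (-0.1030, -0.0088)
  A=0.2730, B=-0.3327, C=(l²−L²−A²−y'²−z²)/(2L)=-0.0422
  γ=atan2(-0.3327,0.2730)=-0.8837;  ψ=arccos(-0.0980)=1.6690;  θ2=γ+ψ≈0.7853
rotate P by −φ3: (0.0439, 0.0936, -0.3327)
  A cos θ + B sin θ = C:  0.1261·cos θ + -0.3327·sin θ = 0.0965
  √(A²+B²)=0.3558;  θ3 = -1.2085+1.2961 ≈ 0.0876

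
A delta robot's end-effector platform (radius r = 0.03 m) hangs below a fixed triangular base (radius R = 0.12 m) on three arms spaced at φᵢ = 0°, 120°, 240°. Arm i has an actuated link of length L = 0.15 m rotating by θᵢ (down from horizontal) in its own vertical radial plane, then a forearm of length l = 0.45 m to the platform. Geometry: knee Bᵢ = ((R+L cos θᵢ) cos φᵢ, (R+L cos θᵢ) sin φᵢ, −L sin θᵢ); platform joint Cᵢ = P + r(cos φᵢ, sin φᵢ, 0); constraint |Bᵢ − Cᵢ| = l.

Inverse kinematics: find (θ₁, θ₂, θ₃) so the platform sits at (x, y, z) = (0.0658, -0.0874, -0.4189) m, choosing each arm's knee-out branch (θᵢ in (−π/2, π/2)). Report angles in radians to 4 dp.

arm 1 (φ=0.0°): x'=0.0658, y'=-0.0874
  A=0.0242, B=-0.4189, C=(l²−L²−A²−y'²−z²)/(2L)=-0.0123
  γ=atan2(-0.4189,0.0242)=-1.5131;  ψ=arccos(-0.0294)=1.6002;  θ1=γ+ψ≈0.0871
φ2=120.0° → target in arm frame (-0.1086, -0.0133)
  e−x'=0.1986;  (l²−L²−(e−x')²−y'²−z²)/2L = -0.1170
  √(A²+B²)=0.4636;  θ2 = -1.1281+1.8259 ≈ 0.6978
arm 3 (φ=240.0°): x'=0.0428, y'=0.1007
  A=0.0472, B=-0.4189, C=(l²−L²−A²−y'²−z²)/(2L)=-0.0261
  θ3 = atan2(B,A) + arccos(C/0.4216) = 0.1743

θ₁ = 0.0871, θ₂ = 0.6978, θ₃ = 0.1743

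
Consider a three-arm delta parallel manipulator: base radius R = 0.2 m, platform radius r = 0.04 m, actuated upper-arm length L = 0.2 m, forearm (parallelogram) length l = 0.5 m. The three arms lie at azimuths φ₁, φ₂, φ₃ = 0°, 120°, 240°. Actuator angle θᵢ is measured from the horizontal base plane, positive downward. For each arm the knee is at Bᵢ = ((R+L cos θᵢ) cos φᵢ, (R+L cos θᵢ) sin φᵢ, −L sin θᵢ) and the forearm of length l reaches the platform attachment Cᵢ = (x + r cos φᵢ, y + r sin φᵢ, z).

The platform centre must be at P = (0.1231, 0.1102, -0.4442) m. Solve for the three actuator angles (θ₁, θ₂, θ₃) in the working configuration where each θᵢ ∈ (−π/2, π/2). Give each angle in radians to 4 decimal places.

θ₁ = 0.0875, θ₂ = 0.4363, θ₃ = 1.0470

φ1=0.0° → target in arm frame (0.1231, 0.1102)
  A cos θ + B sin θ = C:  0.0369·cos θ + -0.4442·sin θ = -0.0020
  γ=atan2(-0.4442,0.0369)=-1.4879;  ψ=arccos(-0.0046)=1.5754;  θ1=γ+ψ≈0.0875
φ2=120.0° → target in arm frame (0.0339, -0.1617)
  e−x'=0.1261;  (l²−L²−(e−x')²−y'²−z²)/2L = -0.0734
  √(A²+B²)=0.4618;  θ2 = -1.2942+1.7305 ≈ 0.4363
φ3=240.0° → target in arm frame (-0.1570, 0.0515)
  e−x'=0.3170;  (l²−L²−(e−x')²−y'²−z²)/2L = -0.2261
  √(A²+B²)=0.5457;  θ3 = -0.9510+1.9980 ≈ 1.0470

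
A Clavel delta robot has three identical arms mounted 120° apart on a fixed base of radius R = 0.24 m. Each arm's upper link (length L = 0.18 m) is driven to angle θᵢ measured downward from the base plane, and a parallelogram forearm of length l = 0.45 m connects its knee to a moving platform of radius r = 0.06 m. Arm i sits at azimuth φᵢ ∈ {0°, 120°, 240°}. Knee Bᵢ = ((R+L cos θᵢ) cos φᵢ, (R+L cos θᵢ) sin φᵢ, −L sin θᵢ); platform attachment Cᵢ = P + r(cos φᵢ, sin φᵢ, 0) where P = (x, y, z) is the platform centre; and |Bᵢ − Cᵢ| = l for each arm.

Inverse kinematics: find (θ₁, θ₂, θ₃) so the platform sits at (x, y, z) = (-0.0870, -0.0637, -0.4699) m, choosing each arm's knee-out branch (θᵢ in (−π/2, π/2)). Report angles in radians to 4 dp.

θ₁ = 1.2215, θ₂ = 0.9595, θ₃ = 0.5235

rotate P by −φ1: (-0.0870, -0.0637, -0.4699)
  e−x'=0.2670;  (l²−L²−(e−x')²−y'²−z²)/2L = -0.3501
  θ1 = atan2(B,A) + arccos(C/0.5405) = 1.2215
arm 2 (φ=120.0°): x'=-0.0117, y'=0.1072
  e−x'=0.1917;  (l²−L²−(e−x')²−y'²−z²)/2L = -0.2748
  γ=atan2(-0.4699,0.1917)=-1.1835;  ψ=arccos(-0.5415)=2.1430;  θ2=γ+ψ≈0.9595
rotate P by −φ3: (0.0987, -0.0435, -0.4699)
  A=0.0813, B=-0.4699, C=(l²−L²−A²−y'²−z²)/(2L)=-0.1645
  √(A²+B²)=0.4769;  θ3 = -1.3994+1.9229 ≈ 0.5235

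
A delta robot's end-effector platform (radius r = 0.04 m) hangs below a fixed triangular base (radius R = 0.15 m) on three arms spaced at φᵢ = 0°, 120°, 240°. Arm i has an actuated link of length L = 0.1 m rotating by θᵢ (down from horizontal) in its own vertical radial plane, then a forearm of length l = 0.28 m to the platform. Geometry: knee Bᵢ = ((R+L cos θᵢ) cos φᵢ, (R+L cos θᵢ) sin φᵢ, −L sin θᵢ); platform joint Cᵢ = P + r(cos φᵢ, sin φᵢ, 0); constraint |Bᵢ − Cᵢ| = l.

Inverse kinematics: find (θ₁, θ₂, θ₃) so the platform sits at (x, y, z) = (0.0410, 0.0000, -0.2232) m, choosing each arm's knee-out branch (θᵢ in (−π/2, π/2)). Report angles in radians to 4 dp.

θ₁ = -0.0005, θ₂ = 0.5235, θ₃ = 0.5235

φ1=0.0° → target in arm frame (0.0410, 0.0000)
  e−x'=0.0690;  (l²−L²−(e−x')²−y'²−z²)/2L = 0.0691
  θ1 = atan2(B,A) + arccos(C/0.2336) = -0.0005
φ2=120.0° → target in arm frame (-0.0205, -0.0355)
  e−x'=0.1305;  (l²−L²−(e−x')²−y'²−z²)/2L = 0.0015
  √(A²+B²)=0.2586;  θ2 = -1.0417+1.5652 ≈ 0.5235
arm 3 (φ=240.0°): x'=-0.0205, y'=0.0355
  e−x'=0.1305;  (l²−L²−(e−x')²−y'²−z²)/2L = 0.0015
  γ=atan2(-0.2232,0.1305)=-1.0417;  ψ=arccos(0.0056)=1.5652;  θ3=γ+ψ≈0.5235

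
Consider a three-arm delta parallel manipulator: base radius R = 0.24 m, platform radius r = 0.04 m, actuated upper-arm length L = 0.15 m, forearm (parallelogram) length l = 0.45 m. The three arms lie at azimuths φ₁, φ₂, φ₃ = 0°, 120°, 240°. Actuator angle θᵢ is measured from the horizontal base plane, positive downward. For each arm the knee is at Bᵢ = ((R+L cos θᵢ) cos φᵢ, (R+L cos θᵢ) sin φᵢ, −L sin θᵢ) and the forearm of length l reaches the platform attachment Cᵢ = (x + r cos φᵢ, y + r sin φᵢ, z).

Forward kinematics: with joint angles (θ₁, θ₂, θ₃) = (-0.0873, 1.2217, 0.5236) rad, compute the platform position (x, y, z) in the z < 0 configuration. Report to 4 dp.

(0.1187, -0.0881, -0.3631)

arm 1 at φ=0.0°: e+L cos θ1 = 0.3494;  S1 = (0.3494, 0.0000, 0.0131)
arm 2 at φ=120.0°: e+L cos θ2 = 0.2513;  S2 = (-0.1257, 0.2176, -0.1410)
φ3=240.0°: virtual centre (-0.1650, -0.2857, -0.0750), radius l
eliminate P² terms by subtracting sphere 1 from 2 and 3
linear system: -0.9502x+0.4353y = -0.0392−-0.3081z; -1.0288x+-0.5714y = -0.0078−-0.1762z
det = 0.9907;  x = 0.0261+-0.2551z,  y = -0.0333+0.1509z
into |P−S₁|² = l²: 1.0878z² + 0.1288z + -0.0967 = 0;  Δ = 0.4372;  z = -0.3631 or 0.2447 → z<0 root = -0.3631
x = 0.1187, y = -0.0881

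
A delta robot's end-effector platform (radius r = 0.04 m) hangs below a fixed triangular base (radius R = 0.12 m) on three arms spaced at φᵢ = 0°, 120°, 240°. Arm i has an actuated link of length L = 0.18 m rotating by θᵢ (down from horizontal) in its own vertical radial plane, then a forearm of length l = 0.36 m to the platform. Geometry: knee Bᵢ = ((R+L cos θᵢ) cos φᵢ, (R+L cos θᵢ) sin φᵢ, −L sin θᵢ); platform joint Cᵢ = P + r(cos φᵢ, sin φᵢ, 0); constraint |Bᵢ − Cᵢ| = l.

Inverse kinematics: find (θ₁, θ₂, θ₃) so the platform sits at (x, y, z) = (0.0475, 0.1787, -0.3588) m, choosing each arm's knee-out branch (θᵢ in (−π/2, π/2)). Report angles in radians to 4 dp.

φ1=0.0° → target in arm frame (0.0475, 0.1787)
  A cos θ + B sin θ = C:  0.0325·cos θ + -0.3588·sin θ = -0.1792
  θ1 = atan2(B,A) + arccos(C/0.3603) = 0.6111
arm 2 (φ=120.0°): x'=0.1310, y'=-0.1305
  A=-0.0510, B=-0.3588, C=(l²−L²−A²−y'²−z²)/(2L)=-0.1421
  θ2 = atan2(B,A) + arccos(C/0.3624) = 0.2618
rotate P by −φ3: (-0.1785, -0.0482, -0.3588)
  A cos θ + B sin θ = C:  0.2585·cos θ + -0.3588·sin θ = -0.2797
  √(A²+B²)=0.4422;  θ3 = -0.9465+2.2555 ≈ 1.3091

θ₁ = 0.6111, θ₂ = 0.2618, θ₃ = 1.3091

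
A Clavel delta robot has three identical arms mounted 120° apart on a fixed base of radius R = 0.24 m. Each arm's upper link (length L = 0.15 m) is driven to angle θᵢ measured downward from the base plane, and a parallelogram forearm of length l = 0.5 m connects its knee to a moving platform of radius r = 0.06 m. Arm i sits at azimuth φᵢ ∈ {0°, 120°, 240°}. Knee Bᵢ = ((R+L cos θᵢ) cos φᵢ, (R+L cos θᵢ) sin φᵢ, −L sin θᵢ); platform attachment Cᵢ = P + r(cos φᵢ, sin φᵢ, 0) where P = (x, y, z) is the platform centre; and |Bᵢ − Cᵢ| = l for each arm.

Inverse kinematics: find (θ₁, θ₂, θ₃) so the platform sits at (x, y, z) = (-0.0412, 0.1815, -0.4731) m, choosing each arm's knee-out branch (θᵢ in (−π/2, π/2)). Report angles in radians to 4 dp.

θ₁ = 0.9599, θ₂ = 0.0002, θ₃ = 1.3092

rotate P by −φ1: (-0.0412, 0.1815, -0.4731)
  A=0.2212, B=-0.4731, C=(l²−L²−A²−y'²−z²)/(2L)=-0.2607
  θ1 = atan2(B,A) + arccos(C/0.5223) = 0.9599
arm 2 (φ=120.0°): x'=0.1778, y'=-0.0551
  A=0.0022, B=-0.4731, C=(l²−L²−A²−y'²−z²)/(2L)=0.0021
  γ=atan2(-0.4731,0.0022)=-1.5661;  ψ=arccos(0.0045)=1.5663;  θ2=γ+ψ≈0.0002
arm 3 (φ=240.0°): x'=-0.1366, y'=-0.1264
  A cos θ + B sin θ = C:  0.3166·cos θ + -0.4731·sin θ = -0.3751
  √(A²+B²)=0.5693;  θ3 = -0.9811+2.2902 ≈ 1.3092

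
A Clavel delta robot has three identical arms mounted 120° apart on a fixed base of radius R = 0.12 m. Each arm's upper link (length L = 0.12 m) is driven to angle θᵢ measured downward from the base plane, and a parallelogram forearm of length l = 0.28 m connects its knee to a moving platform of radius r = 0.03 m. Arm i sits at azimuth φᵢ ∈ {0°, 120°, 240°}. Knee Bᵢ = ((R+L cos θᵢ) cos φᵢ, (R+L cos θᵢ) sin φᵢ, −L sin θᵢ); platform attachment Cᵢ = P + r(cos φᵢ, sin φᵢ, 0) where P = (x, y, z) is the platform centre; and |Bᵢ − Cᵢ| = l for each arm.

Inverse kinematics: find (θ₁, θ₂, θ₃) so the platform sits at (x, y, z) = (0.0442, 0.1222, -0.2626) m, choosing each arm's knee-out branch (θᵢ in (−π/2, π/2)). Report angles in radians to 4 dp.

arm 1 (φ=0.0°): x'=0.0442, y'=0.1222
  e−x'=0.0458;  (l²−L²−(e−x')²−y'²−z²)/2L = -0.0916
  θ1 = atan2(B,A) + arccos(C/0.2666) = 0.5235
arm 2 (φ=120.0°): x'=0.0837, y'=-0.0994
  e−x'=0.0063;  (l²−L²−(e−x')²−y'²−z²)/2L = -0.0620
  √(A²+B²)=0.2627;  θ2 = -1.5469+1.8090 ≈ 0.2621
φ3=240.0° → target in arm frame (-0.1279, -0.0228)
  A=0.2179, B=-0.2626, C=(l²−L²−A²−y'²−z²)/(2L)=-0.2207
  γ=atan2(-0.2626,0.2179)=-0.8781;  ψ=arccos(-0.6468)=2.2742;  θ3=γ+ψ≈1.3961

θ₁ = 0.5235, θ₂ = 0.2621, θ₃ = 1.3961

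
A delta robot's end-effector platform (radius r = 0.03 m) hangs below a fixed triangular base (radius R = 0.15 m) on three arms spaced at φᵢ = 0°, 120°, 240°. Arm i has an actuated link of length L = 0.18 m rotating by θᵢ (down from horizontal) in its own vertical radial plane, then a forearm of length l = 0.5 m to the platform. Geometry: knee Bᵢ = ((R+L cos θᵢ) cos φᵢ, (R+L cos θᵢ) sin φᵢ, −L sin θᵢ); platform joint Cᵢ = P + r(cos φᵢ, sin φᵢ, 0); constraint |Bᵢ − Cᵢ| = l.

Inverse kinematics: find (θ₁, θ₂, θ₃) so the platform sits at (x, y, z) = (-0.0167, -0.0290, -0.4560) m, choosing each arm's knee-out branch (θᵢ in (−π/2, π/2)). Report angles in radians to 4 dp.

θ₁ = 0.3488, θ₂ = 0.3491, θ₃ = 0.1745

φ1=0.0° → target in arm frame (-0.0167, -0.0290)
  A cos θ + B sin θ = C:  0.1367·cos θ + -0.4560·sin θ = -0.0274
  θ1 = atan2(B,A) + arccos(C/0.4760) = 0.3488
rotate P by −φ2: (-0.0168, 0.0290, -0.4560)
  A cos θ + B sin θ = C:  0.1368·cos θ + -0.4560·sin θ = -0.0274
  γ=atan2(-0.4560,0.1368)=-1.2794;  ψ=arccos(-0.0576)=1.6285;  θ2=γ+ψ≈0.3491
φ3=240.0° → target in arm frame (0.0335, 0.0000)
  e−x'=0.0865;  (l²−L²−(e−x')²−y'²−z²)/2L = 0.0060
  √(A²+B²)=0.4641;  θ3 = -1.3833+1.5578 ≈ 0.1745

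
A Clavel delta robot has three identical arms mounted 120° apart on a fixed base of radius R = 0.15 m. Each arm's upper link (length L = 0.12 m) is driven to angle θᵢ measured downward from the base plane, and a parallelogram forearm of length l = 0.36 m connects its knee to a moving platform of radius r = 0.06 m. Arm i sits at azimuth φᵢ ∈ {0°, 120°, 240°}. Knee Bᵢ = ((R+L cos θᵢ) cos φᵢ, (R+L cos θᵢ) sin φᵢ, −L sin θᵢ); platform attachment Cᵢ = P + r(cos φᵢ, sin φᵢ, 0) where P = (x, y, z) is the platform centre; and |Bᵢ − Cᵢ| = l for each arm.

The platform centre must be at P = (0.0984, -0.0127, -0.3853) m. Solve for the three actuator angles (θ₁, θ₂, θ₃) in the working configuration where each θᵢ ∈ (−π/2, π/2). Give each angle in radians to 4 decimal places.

θ₁ = 0.3487, θ₂ = 1.0469, θ₃ = 0.9596

arm 1 (φ=0.0°): x'=0.0984, y'=-0.0127
  e−x'=-0.0084;  (l²−L²−(e−x')²−y'²−z²)/2L = -0.1395
  √(A²+B²)=0.3854;  θ1 = -1.5926+1.9413 ≈ 0.3487
rotate P by −φ2: (-0.0602, -0.0789, -0.3853)
  e−x'=0.1502;  (l²−L²−(e−x')²−y'²−z²)/2L = -0.2585
  √(A²+B²)=0.4135;  θ2 = -1.1991+2.2460 ≈ 1.0469
φ3=240.0° → target in arm frame (-0.0382, 0.0916)
  A=0.1282, B=-0.3853, C=(l²−L²−A²−y'²−z²)/(2L)=-0.2420
  √(A²+B²)=0.4061;  θ3 = -1.2496+2.2092 ≈ 0.9596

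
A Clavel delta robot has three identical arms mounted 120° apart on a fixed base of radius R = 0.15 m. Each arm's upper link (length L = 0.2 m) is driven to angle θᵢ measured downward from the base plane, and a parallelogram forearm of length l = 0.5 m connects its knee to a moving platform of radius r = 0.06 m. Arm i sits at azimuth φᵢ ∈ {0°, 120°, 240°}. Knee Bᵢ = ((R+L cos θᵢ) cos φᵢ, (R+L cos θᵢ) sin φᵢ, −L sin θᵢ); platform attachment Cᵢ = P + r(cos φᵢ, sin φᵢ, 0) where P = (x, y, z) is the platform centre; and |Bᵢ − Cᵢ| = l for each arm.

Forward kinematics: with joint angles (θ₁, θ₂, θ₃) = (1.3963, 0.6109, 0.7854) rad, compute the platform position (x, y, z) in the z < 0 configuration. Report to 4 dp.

S1 = (0.1247·cos0.0°, 0.1247·sin0.0°, -0.1970) = (0.1247, 0.0000, -0.1970)
S2 = (0.2538·cos120.0°, 0.2538·sin120.0°, -0.1147) = (-0.1269, 0.2198, -0.1147)
arm 3 at φ=240.0°: (R−r)+L cos θ3 = 0.2314;  S3 = (-0.1157, -0.2004, -0.1414)
eliminate P² terms by subtracting sphere 1 from 2 and 3
[-0.5033 0.4396 0.1645]·P = 0.0232;  [-0.4809 -0.4008 0.1111]·P = 0.0192
det = 0.4131;  x = -0.0430+0.2778z,  y = 0.0037+-0.0561z
into |P−S₁|² = l²: 1.0803z² + 0.3003z + -0.1831 = 0;  Δ = 0.8813;  z = -0.5735 or 0.2955 → z<0 root = -0.5735
x = -0.2023, y = 0.0358

(-0.2023, 0.0358, -0.5735)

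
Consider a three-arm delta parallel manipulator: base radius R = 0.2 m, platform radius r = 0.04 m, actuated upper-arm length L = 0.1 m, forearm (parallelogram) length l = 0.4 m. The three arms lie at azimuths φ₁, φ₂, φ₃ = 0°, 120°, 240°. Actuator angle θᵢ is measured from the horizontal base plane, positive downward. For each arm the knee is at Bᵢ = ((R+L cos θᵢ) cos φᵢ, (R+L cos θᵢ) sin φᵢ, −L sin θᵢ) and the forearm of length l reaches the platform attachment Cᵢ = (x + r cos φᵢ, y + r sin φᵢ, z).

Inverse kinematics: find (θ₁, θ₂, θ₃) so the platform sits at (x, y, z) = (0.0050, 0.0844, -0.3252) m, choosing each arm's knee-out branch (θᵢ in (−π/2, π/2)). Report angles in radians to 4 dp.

arm 1 (φ=0.0°): x'=0.0050, y'=0.0844
  e−x'=0.1550;  (l²−L²−(e−x')²−y'²−z²)/2L = 0.0655
  √(A²+B²)=0.3602;  θ1 = -1.1260+1.3880 ≈ 0.2620
rotate P by −φ2: (0.0706, -0.0465, -0.3252)
  e−x'=0.0894;  (l²−L²−(e−x')²−y'²−z²)/2L = 0.1704
  θ2 = atan2(B,A) + arccos(C/0.3373) = -0.2615
φ3=240.0° → target in arm frame (-0.0756, -0.0379)
  e−x'=0.2356;  (l²−L²−(e−x')²−y'²−z²)/2L = -0.0635
  θ3 = atan2(B,A) + arccos(C/0.4016) = 0.7857

θ₁ = 0.2620, θ₂ = -0.2615, θ₃ = 0.7857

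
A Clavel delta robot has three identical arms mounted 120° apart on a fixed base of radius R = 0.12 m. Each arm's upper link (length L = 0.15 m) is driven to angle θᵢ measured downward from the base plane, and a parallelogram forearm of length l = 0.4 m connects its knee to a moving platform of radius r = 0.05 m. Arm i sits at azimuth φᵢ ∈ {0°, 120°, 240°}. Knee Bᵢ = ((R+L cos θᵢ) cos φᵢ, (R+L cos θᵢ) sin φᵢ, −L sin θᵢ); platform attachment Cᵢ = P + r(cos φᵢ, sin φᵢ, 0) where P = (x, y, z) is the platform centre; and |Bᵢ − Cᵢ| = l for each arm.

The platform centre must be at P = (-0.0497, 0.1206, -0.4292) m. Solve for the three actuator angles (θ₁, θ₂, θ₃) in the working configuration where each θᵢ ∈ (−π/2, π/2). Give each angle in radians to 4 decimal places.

φ1=0.0° → target in arm frame (-0.0497, 0.1206)
  e−x'=0.1197;  (l²−L²−(e−x')²−y'²−z²)/2L = -0.2520
  θ1 = atan2(B,A) + arccos(C/0.4456) = 0.8730
rotate P by −φ2: (0.1293, -0.0173, -0.4292)
  A cos θ + B sin θ = C:  -0.0593·cos θ + -0.4292·sin θ = -0.1684
  γ=atan2(-0.4292,-0.0593)=-1.7081;  ψ=arccos(-0.3887)=1.9700;  θ2=γ+ψ≈0.2620
rotate P by −φ3: (-0.0796, -0.1033, -0.4292)
  e−x'=0.1496;  (l²−L²−(e−x')²−y'²−z²)/2L = -0.2659
  γ=atan2(-0.4292,0.1496)=-1.2354;  ψ=arccos(-0.5850)=2.1957;  θ3=γ+ψ≈0.9603

θ₁ = 0.8730, θ₂ = 0.2620, θ₃ = 0.9603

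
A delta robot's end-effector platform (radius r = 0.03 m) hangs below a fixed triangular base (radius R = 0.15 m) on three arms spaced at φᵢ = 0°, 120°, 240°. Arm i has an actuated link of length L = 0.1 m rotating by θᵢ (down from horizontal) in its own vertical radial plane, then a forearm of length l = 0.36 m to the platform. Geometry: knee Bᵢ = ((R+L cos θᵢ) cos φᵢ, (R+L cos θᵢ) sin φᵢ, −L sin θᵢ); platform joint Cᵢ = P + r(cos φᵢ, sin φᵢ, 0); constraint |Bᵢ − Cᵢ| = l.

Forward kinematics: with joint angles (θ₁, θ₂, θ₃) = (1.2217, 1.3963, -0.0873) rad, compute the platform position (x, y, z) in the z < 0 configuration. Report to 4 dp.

S1 = (0.1542·cos0.0°, 0.1542·sin0.0°, -0.0940) = (0.1542, 0.0000, -0.0940)
φ2=120.0°: virtual centre (-0.0687, 0.1190, -0.0985), radius l
arm 3 at φ=240.0°: e+L cos θ3 = 0.2196;  S3 = (-0.1098, -0.1902, 0.0087)
subtract pairs → two planes through P
plane₁₂: -0.4458x+0.2379y+-0.0090z = -0.0040
det = 0.2952;  x = -0.0074+0.1539z,  y = -0.0309+0.3263z
into |P−S₁|² = l²: 1.1301z² + 0.1180z + -0.0937 = 0;  Δ = 0.4374;  z = -0.3448 or 0.2404 → z<0 root = -0.3448
x = -0.0605, y = -0.1434

(-0.0605, -0.1434, -0.3448)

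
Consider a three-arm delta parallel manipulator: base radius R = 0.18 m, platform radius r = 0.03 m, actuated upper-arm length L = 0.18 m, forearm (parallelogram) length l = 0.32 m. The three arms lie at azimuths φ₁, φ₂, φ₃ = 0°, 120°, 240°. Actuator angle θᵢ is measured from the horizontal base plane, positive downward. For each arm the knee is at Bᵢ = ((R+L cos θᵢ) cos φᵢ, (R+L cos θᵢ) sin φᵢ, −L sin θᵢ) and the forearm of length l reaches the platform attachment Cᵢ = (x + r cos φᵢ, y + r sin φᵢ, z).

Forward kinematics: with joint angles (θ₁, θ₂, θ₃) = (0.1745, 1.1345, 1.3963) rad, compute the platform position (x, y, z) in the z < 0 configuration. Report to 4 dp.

(0.1376, 0.0393, -0.2860)

centre 1 = (0.3273·cos0.0°, 0.3273·sin0.0°, -0.0313) = (0.3273, 0.0000, -0.0313)
φ2=120.0°: virtual centre (-0.1130, 0.1958, -0.1631), radius l
centre 3 = (0.1813·cos240.0°, 0.1813·sin240.0°, -0.1773) = (-0.0906, -0.1570, -0.1773)
eliminate P² terms by subtracting sphere 1 from 2 and 3
linear system: -0.8806x+0.3916y = -0.0304−-0.2638z; -0.8358x+-0.3139y = -0.0438−-0.2920z
Cramer: x(z) = 0.0442-0.3266z;  y(z) = 0.0219-0.0608z
sphere 1 gives Az²+Bz+C=0 with A=1.1103, B=0.2447, C=-0.0208;  B²−4AC=0.1524;  roots -0.2860, 0.0656;  negative root z = -0.2860
x = 0.1376, y = 0.0393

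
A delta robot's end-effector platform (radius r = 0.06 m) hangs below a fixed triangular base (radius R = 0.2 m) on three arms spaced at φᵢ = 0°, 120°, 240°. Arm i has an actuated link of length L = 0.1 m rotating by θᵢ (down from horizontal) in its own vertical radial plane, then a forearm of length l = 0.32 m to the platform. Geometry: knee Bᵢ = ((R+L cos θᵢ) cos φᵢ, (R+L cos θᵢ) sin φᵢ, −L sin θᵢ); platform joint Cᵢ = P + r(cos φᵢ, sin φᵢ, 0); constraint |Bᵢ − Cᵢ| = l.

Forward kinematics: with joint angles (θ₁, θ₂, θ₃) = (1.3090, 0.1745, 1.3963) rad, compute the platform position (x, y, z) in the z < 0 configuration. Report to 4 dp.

(-0.0490, 0.1010, -0.3112)

centre 1 = (0.1659·cos0.0°, 0.1659·sin0.0°, -0.0966) = (0.1659, 0.0000, -0.0966)
φ2=120.0°: virtual centre (-0.1192, 0.2065, -0.0174), radius l
φ3=240.0°: virtual centre (-0.0787, -0.1363, -0.0985), radius l
subtract pairs → two planes through P
plane₁₂: -0.5702x+0.4131y+0.1585z = 0.0203
Cramer: x(z) = -0.0127+0.1165z;  y(z) = 0.0316-0.2229z
quadratic in z: (1.0632)z²+(0.1375)z+(-0.0602)=0, √Δ=0.5242 → z ∈ {-0.3112, 0.1819}; z = -0.3112 (taking z<0)
x = -0.0490, y = 0.1010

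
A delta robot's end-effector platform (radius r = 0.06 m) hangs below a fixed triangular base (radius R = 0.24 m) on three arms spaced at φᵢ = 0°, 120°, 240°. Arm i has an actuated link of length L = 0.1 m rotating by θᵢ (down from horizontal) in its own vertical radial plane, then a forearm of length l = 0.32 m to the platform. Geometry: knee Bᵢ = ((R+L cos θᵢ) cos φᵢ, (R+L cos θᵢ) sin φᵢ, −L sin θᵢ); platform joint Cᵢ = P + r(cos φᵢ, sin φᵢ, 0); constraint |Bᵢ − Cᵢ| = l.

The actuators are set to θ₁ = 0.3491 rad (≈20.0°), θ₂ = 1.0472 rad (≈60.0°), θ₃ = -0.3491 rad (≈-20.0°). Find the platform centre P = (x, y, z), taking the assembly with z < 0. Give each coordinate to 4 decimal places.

(0.0094, -0.0736, -0.1985)

arm 1 at φ=0.0°: ρ1 = 0.2740;  centre 1 = (0.2740, 0.0000, -0.0342)
arm 2 at φ=120.0°: ρ2 = 0.2300;  centre 2 = (-0.1150, 0.1992, -0.0866)
φ3=240.0°: virtual centre (-0.1370, -0.2373, 0.0342), radius l
|centre ₂|²−|centre ₁|² = -0.0158;  |centre ₃|²−|centre ₁|² = 0.0000
linear system: -0.7779x+0.3984y = -0.0158−-0.1048z; -0.8219x+-0.4745y = 0.0000−0.1368z
Cramer: x(z) = 0.0108+0.0069z;  y(z) = -0.0187+0.2765z
into |P−centre ₁|² = l²: 1.0765z² + 0.0545z + -0.0316 = 0;  Δ = 0.1391;  z = -0.1985 or 0.1479 → z<0 root = -0.1985
x = 0.0094, y = -0.0736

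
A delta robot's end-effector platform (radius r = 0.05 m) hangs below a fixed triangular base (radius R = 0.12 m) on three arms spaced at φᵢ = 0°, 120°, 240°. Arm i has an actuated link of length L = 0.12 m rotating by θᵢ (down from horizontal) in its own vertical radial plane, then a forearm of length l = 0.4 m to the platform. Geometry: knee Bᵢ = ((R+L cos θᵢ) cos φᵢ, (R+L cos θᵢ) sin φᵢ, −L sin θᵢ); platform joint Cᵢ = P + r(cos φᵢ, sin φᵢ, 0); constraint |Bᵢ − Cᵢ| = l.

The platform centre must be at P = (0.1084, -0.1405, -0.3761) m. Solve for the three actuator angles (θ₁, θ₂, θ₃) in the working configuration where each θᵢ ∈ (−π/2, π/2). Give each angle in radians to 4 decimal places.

θ₁ = 0.0875, θ₂ = 1.1344, θ₃ = 0.2620

arm 1 (φ=0.0°): x'=0.1084, y'=-0.1405
  A cos θ + B sin θ = C:  -0.0384·cos θ + -0.3761·sin θ = -0.0711
  √(A²+B²)=0.3781;  θ1 = -1.6725+1.7600 ≈ 0.0875
arm 2 (φ=120.0°): x'=-0.1759, y'=-0.0236
  A cos θ + B sin θ = C:  0.2459·cos θ + -0.3761·sin θ = -0.2369
  γ=atan2(-0.3761,0.2459)=-0.9918;  ψ=arccos(-0.5273)=2.1262;  θ2=γ+ψ≈1.1344
rotate P by −φ3: (0.0675, 0.1641, -0.3761)
  A=0.0025, B=-0.3761, C=(l²−L²−A²−y'²−z²)/(2L)=-0.0950
  √(A²+B²)=0.3761;  θ3 = -1.5641+1.8261 ≈ 0.2620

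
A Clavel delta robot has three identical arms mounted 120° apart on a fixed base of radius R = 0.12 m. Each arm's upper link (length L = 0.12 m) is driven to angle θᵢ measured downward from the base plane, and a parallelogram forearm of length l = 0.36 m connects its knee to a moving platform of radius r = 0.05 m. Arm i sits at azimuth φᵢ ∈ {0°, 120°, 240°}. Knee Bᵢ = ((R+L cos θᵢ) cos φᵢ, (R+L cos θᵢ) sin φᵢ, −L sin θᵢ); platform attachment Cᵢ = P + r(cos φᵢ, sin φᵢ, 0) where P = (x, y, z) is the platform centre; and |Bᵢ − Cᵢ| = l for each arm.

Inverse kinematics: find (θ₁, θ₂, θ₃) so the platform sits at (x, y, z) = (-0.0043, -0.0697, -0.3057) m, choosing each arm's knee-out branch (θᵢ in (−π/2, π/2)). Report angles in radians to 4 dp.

θ₁ = 0.0873, θ₂ = 0.3491, θ₃ = -0.2618

rotate P by −φ1: (-0.0043, -0.0697, -0.3057)
  A=0.0743, B=-0.3057, C=(l²−L²−A²−y'²−z²)/(2L)=0.0474
  θ1 = atan2(B,A) + arccos(C/0.3146) = 0.0873
rotate P by −φ2: (-0.0582, 0.0386, -0.3057)
  A=0.1282, B=-0.3057, C=(l²−L²−A²−y'²−z²)/(2L)=0.0159
  γ=atan2(-0.3057,0.1282)=-1.1737;  ψ=arccos(0.0480)=1.5227;  θ2=γ+ψ≈0.3491
rotate P by −φ3: (0.0625, 0.0311, -0.3057)
  e−x'=0.0075;  (l²−L²−(e−x')²−y'²−z²)/2L = 0.0863
  √(A²+B²)=0.3058;  θ3 = -1.5463+1.2845 ≈ -0.2618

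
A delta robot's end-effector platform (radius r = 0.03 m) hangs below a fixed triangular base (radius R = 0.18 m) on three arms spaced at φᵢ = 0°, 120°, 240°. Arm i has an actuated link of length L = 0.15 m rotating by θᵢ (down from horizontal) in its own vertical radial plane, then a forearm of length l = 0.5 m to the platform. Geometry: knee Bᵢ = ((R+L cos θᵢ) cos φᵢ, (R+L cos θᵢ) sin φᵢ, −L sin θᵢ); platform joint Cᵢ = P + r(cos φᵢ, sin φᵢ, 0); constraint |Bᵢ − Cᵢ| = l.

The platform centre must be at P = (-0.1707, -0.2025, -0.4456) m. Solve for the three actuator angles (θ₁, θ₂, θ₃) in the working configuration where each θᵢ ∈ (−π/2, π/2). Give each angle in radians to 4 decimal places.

φ1=0.0° → target in arm frame (-0.1707, -0.2025)
  A=0.3207, B=-0.4456, C=(l²−L²−A²−y'²−z²)/(2L)=-0.3830
  √(A²+B²)=0.5490;  θ1 = -0.9470+2.3430 ≈ 1.3960
φ2=120.0° → target in arm frame (-0.0900, 0.2491)
  A cos θ + B sin θ = C:  0.2400·cos θ + -0.4456·sin θ = -0.3024
  √(A²+B²)=0.5061;  θ2 = -1.0767+2.2111 ≈ 1.1343
φ3=240.0° → target in arm frame (0.2607, -0.0466)
  A=-0.1107, B=-0.4456, C=(l²−L²−A²−y'²−z²)/(2L)=0.0484
  √(A²+B²)=0.4591;  θ3 = -1.8143+1.4652 ≈ -0.3491

θ₁ = 1.3960, θ₂ = 1.1343, θ₃ = -0.3491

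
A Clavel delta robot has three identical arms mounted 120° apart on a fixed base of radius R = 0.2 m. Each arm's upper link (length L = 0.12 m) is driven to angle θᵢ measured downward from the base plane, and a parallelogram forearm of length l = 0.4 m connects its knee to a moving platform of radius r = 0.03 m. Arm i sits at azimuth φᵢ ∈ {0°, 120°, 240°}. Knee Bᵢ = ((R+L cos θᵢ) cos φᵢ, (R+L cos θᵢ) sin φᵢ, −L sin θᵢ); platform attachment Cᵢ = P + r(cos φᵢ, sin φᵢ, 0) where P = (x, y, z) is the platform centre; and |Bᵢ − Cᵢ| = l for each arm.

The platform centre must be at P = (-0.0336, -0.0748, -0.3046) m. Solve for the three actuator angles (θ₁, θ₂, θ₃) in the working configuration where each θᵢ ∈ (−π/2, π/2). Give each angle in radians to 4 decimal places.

θ₁ = 0.5235, θ₂ = 0.6113, θ₃ = -0.3489

φ1=0.0° → target in arm frame (-0.0336, -0.0748)
  e−x'=0.2036;  (l²−L²−(e−x')²−y'²−z²)/2L = 0.0240
  γ=atan2(-0.3046,0.2036)=-0.9816;  ψ=arccos(0.0656)=1.5051;  θ1=γ+ψ≈0.5235
arm 2 (φ=120.0°): x'=-0.0480, y'=0.0665
  A=0.2180, B=-0.3046, C=(l²−L²−A²−y'²−z²)/(2L)=0.0037
  γ=atan2(-0.3046,0.2180)=-0.9497;  ψ=arccos(0.0098)=1.5610;  θ2=γ+ψ≈0.6113
arm 3 (φ=240.0°): x'=0.0816, y'=0.0083
  A cos θ + B sin θ = C:  0.0884·cos θ + -0.3046·sin θ = 0.1872
  √(A²+B²)=0.3172;  θ3 = -1.2883+0.9394 ≈ -0.3489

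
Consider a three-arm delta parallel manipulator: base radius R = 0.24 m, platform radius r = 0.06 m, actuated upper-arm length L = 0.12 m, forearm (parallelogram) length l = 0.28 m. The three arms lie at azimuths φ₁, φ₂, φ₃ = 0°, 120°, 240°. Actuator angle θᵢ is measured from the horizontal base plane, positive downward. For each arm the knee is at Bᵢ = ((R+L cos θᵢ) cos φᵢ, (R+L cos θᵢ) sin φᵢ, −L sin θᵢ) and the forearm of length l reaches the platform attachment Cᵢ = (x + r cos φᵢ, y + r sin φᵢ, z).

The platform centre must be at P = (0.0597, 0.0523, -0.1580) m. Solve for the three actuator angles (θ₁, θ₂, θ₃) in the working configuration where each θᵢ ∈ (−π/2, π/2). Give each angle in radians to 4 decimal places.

arm 1 (φ=0.0°): x'=0.0597, y'=0.0523
  e−x'=0.1203;  (l²−L²−(e−x')²−y'²−z²)/2L = 0.0910
  θ1 = atan2(B,A) + arccos(C/0.1986) = 0.1750
arm 2 (φ=120.0°): x'=0.0154, y'=-0.0779
  e−x'=0.1646;  (l²−L²−(e−x')²−y'²−z²)/2L = 0.0246
  θ2 = atan2(B,A) + arccos(C/0.2281) = 0.6978
rotate P by −φ3: (-0.0751, 0.0256, -0.1580)
  e−x'=0.2551;  (l²−L²−(e−x')²−y'²−z²)/2L = -0.1113
  √(A²+B²)=0.3001;  θ3 = -0.5545+1.9508 ≈ 1.3963

θ₁ = 0.1750, θ₂ = 0.6978, θ₃ = 1.3963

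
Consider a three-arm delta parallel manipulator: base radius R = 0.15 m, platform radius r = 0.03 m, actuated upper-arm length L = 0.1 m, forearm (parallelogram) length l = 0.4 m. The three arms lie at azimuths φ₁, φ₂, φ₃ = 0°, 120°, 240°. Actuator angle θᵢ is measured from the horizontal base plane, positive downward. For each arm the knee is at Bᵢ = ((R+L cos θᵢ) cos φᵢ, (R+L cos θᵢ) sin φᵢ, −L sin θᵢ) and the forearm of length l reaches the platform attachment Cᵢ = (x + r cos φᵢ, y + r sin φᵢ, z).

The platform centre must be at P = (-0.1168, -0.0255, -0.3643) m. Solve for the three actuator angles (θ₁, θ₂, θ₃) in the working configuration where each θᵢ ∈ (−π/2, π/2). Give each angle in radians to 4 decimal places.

θ₁ = 1.0475, θ₂ = 0.2618, θ₃ = -0.0001

rotate P by −φ1: (-0.1168, -0.0255, -0.3643)
  A cos θ + B sin θ = C:  0.2368·cos θ + -0.3643·sin θ = -0.1972
  θ1 = atan2(B,A) + arccos(C/0.4345) = 1.0475
rotate P by −φ2: (0.0363, 0.1139, -0.3643)
  A=0.0837, B=-0.3643, C=(l²−L²−A²−y'²−z²)/(2L)=-0.0135
  γ=atan2(-0.3643,0.0837)=-1.3450;  ψ=arccos(-0.0360)=1.6068;  θ2=γ+ψ≈0.2618
φ3=240.0° → target in arm frame (0.0805, -0.0884)
  A=0.0395, B=-0.3643, C=(l²−L²−A²−y'²−z²)/(2L)=0.0395
  θ3 = atan2(B,A) + arccos(C/0.3664) = -0.0001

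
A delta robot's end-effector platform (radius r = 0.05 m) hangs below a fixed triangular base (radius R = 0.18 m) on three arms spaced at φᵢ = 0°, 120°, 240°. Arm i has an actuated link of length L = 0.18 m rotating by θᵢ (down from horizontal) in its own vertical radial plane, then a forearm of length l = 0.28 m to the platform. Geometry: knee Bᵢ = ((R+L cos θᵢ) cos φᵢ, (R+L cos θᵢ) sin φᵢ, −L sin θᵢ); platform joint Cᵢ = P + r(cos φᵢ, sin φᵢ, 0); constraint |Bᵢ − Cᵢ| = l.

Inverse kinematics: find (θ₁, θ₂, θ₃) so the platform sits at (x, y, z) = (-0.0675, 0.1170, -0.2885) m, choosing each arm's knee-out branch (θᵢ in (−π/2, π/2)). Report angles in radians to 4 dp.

θ₁ = 1.3962, θ₂ = 0.3493, θ₃ = 1.3964

arm 1 (φ=0.0°): x'=-0.0675, y'=0.1170
  A=0.1975, B=-0.2885, C=(l²−L²−A²−y'²−z²)/(2L)=-0.2498
  θ1 = atan2(B,A) + arccos(C/0.3496) = 1.3962
rotate P by −φ2: (0.1351, 0.0000, -0.2885)
  A cos θ + B sin θ = C:  -0.0051·cos θ + -0.2885·sin θ = -0.1035
  √(A²+B²)=0.2885;  θ2 = -1.5884+1.9376 ≈ 0.3493
rotate P by −φ3: (-0.0676, -0.1170, -0.2885)
  e−x'=0.1976;  (l²−L²−(e−x')²−y'²−z²)/2L = -0.2499
  √(A²+B²)=0.3497;  θ3 = -0.9703+2.3668 ≈ 1.3964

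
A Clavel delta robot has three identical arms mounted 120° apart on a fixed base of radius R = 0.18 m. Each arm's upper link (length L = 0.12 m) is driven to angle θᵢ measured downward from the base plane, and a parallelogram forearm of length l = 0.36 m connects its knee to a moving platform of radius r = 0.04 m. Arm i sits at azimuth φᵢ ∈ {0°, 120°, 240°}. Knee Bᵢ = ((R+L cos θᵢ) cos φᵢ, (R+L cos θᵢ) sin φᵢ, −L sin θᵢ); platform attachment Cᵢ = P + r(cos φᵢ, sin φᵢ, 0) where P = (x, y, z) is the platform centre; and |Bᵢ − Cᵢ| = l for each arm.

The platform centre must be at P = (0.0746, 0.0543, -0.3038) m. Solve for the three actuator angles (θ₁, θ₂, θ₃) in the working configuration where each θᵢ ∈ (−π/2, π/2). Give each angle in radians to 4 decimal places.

rotate P by −φ1: (0.0746, 0.0543, -0.3038)
  e−x'=0.0654;  (l²−L²−(e−x')²−y'²−z²)/2L = 0.0653
  γ=atan2(-0.3038,0.0654)=-1.3588;  ψ=arccos(0.2102)=1.3590;  θ1=γ+ψ≈0.0002
φ2=120.0° → target in arm frame (0.0097, -0.0918)
  A cos θ + B sin θ = C:  0.1303·cos θ + -0.3038·sin θ = -0.0104
  √(A²+B²)=0.3306;  θ2 = -1.1657+1.6021 ≈ 0.4364
rotate P by −φ3: (-0.0843, 0.0375, -0.3038)
  e−x'=0.2243;  (l²−L²−(e−x')²−y'²−z²)/2L = -0.1201
  √(A²+B²)=0.3776;  θ3 = -0.9348+1.8944 ≈ 0.9596

θ₁ = 0.0002, θ₂ = 0.4364, θ₃ = 0.9596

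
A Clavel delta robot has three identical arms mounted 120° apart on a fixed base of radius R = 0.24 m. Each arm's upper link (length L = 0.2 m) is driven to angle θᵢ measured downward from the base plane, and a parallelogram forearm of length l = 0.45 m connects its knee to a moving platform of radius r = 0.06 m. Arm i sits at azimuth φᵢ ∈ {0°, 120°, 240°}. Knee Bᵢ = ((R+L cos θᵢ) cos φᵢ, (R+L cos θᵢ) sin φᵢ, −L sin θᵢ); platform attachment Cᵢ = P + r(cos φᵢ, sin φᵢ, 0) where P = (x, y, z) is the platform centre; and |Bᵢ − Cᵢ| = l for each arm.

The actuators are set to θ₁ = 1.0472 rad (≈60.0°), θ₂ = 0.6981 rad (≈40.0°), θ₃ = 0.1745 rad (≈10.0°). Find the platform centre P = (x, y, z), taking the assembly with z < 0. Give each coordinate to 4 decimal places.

arm 1 at φ=0.0°: e+L cos θ1 = 0.2800;  O1 = (0.2800, 0.0000, -0.1732)
O2 = (0.3332·cos120.0°, 0.3332·sin120.0°, -0.1286) = (-0.1666, 0.2886, -0.1286)
φ3=240.0°: virtual centre (-0.1885, -0.3265, -0.0347), radius l
|O₂|²−|O₁|² = 0.0192;  |O₃|²−|O₁|² = 0.0349
linear system: -0.8932x+0.5771y = 0.0192−0.0893z; -0.9370x+-0.6529y = 0.0349−0.2770z
det = 1.1240;  x = -0.0291+0.1941z,  y = -0.0118+0.1457z
into |P−O₁|² = l²: 1.0589z² + 0.2230z + -0.0768 = 0;  Δ = 0.3752;  z = -0.3945 or 0.1839 → z<0 root = -0.3945
x = -0.1056, y = -0.0692

(-0.1056, -0.0692, -0.3945)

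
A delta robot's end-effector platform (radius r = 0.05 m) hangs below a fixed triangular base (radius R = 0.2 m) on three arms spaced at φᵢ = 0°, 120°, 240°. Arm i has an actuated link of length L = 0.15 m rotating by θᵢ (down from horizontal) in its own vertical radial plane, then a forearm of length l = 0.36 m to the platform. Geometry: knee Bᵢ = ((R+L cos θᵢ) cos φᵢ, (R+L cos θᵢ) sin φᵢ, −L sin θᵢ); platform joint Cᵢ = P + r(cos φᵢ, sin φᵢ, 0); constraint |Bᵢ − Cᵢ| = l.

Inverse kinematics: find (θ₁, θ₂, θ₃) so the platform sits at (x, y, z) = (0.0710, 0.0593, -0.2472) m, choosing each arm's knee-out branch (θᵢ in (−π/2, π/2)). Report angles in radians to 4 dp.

θ₁ = -0.1748, θ₂ = 0.2616, θ₃ = 0.8725

arm 1 (φ=0.0°): x'=0.0710, y'=0.0593
  A cos θ + B sin θ = C:  0.0790·cos θ + -0.2472·sin θ = 0.1208
  θ1 = atan2(B,A) + arccos(C/0.2595) = -0.1748
rotate P by −φ2: (0.0159, -0.0911, -0.2472)
  e−x'=0.1341;  (l²−L²−(e−x')²−y'²−z²)/2L = 0.0656
  θ2 = atan2(B,A) + arccos(C/0.2813) = 0.2616
φ3=240.0° → target in arm frame (-0.0869, 0.0318)
  A cos θ + B sin θ = C:  0.2369·cos θ + -0.2472·sin θ = -0.0371
  γ=atan2(-0.2472,0.2369)=-0.8068;  ψ=arccos(-0.1083)=1.6793;  θ3=γ+ψ≈0.8725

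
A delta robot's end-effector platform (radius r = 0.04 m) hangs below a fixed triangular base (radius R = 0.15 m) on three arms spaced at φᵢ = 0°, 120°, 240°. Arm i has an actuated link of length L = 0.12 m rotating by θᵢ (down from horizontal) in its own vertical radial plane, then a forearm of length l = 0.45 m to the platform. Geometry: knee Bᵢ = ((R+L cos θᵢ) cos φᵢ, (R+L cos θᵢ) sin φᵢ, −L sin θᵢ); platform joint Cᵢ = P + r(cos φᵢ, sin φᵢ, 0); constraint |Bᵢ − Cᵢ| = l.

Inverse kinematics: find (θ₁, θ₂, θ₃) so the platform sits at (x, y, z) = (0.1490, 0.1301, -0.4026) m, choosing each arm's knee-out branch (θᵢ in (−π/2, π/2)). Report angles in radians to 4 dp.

rotate P by −φ1: (0.1490, 0.1301, -0.4026)
  A=-0.0390, B=-0.4026, C=(l²−L²−A²−y'²−z²)/(2L)=0.0315
  θ1 = atan2(B,A) + arccos(C/0.4045) = -0.1746
φ2=120.0° → target in arm frame (0.0382, -0.1941)
  A=0.0718, B=-0.4026, C=(l²−L²−A²−y'²−z²)/(2L)=-0.0701
  γ=atan2(-0.4026,0.0718)=-1.3942;  ψ=arccos(-0.1713)=1.7430;  θ2=γ+ψ≈0.3487
arm 3 (φ=240.0°): x'=-0.1872, y'=0.0640
  A cos θ + B sin θ = C:  0.2972·cos θ + -0.4026·sin θ = -0.2766
  θ3 = atan2(B,A) + arccos(C/0.5004) = 1.2216

θ₁ = -0.1746, θ₂ = 0.3487, θ₃ = 1.2216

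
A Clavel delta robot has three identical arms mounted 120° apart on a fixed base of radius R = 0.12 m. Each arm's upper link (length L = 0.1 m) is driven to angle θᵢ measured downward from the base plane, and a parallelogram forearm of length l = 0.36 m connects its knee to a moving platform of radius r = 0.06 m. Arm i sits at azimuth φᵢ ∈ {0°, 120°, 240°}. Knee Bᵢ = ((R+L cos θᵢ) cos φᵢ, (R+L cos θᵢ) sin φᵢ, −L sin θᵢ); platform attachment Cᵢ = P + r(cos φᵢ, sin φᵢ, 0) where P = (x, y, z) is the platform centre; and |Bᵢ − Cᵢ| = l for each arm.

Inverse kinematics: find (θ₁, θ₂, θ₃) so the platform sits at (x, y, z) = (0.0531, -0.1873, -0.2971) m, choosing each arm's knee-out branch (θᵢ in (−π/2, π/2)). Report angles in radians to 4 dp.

arm 1 (φ=0.0°): x'=0.0531, y'=-0.1873
  e−x'=0.0069;  (l²−L²−(e−x')²−y'²−z²)/2L = -0.0190
  θ1 = atan2(B,A) + arccos(C/0.2972) = 0.0872
rotate P by −φ2: (-0.1888, 0.0477, -0.2971)
  A=0.2488, B=-0.2971, C=(l²−L²−A²−y'²−z²)/(2L)=-0.1641
  √(A²+B²)=0.3875;  θ2 = -0.8737+2.0081 ≈ 1.1344
arm 3 (φ=240.0°): x'=0.1357, y'=0.1396
  e−x'=-0.0757;  (l²−L²−(e−x')²−y'²−z²)/2L = 0.0305
  √(A²+B²)=0.3066;  θ3 = -1.8201+1.4710 ≈ -0.3492

θ₁ = 0.0872, θ₂ = 1.1344, θ₃ = -0.3492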